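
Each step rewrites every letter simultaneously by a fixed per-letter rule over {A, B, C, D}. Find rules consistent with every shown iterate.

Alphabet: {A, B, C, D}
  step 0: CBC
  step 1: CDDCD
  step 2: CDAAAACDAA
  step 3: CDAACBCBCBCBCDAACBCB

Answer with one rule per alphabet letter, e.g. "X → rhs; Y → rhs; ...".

  step 2 ⇒ step 3: CDAAAACDAA ⇒ CD·AA·CB·CB·CB·CB·CD·AA·CB·CB
    A ↦ CB
    C ↦ CD
    D ↦ AA
  step 0 ⇒ step 1: CBC ⇒ CD·D·CD
    B ↦ D

A->CB, B->D, C->CD, D->AA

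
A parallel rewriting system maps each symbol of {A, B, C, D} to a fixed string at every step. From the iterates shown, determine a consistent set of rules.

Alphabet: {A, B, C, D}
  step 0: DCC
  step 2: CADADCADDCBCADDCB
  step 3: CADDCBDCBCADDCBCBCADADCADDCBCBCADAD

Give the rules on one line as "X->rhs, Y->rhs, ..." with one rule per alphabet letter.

  step 2 ⇒ step 3: CADADCADDCBCADDCB ⇒ CAD·D·CB·D·CB·CAD·D·CB·CB·CAD·AD·CAD·D·CB·CB·CAD·AD
    A ↦ D
    B ↦ AD
    C ↦ CAD
    D ↦ CB

A->D, B->AD, C->CAD, D->CB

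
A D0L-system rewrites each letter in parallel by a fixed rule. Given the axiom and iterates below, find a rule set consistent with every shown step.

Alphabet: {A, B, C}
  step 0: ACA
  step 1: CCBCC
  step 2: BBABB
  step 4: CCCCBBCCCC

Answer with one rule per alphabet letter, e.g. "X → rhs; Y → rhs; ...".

  step 1 ⇒ step 2: CCBCC ⇒ B·B·A·B·B
    B ↦ A
    C ↦ B
  step 0 ⇒ step 1: ACA ⇒ CC·B·CC
    A ↦ CC

A->CC, B->A, C->B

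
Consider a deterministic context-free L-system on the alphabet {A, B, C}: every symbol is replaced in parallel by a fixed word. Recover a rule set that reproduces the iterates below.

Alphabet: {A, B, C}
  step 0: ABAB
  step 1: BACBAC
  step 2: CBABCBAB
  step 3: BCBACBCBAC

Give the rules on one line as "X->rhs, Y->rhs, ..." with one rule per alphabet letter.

  step 2 ⇒ step 3: CBABCBAB ⇒ B·C·BA·C·B·C·BA·C
    A ↦ BA
    B ↦ C
    C ↦ B

A->BA, B->C, C->B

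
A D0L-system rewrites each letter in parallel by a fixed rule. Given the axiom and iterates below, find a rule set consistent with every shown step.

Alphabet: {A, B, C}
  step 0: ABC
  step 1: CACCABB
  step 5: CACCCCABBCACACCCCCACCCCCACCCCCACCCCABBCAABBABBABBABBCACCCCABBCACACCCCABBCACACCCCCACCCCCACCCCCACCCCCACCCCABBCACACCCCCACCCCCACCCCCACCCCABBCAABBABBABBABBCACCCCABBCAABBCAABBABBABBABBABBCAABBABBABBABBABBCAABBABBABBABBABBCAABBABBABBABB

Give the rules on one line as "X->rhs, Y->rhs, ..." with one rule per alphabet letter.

A->CA, B->CC, C->ABB

  step 0 ⇒ step 1: ABC ⇒ CA·CC·ABB
    A ↦ CA
    B ↦ CC
    C ↦ ABB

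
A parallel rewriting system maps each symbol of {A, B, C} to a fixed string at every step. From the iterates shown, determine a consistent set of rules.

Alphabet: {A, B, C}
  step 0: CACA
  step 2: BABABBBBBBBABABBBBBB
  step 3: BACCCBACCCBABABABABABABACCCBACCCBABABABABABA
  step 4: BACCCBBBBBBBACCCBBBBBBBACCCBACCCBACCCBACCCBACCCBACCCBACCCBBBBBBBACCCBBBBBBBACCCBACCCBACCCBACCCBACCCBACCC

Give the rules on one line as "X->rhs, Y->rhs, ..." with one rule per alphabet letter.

  step 3 ⇒ step 4: BACCCBACCCBABABABABABABACCCBACCCBABABABABABA ⇒ BA·CCC·BB·BB·BB·BA·CCC·BB·BB·BB·BA·CCC·BA·CCC·BA·CCC·BA·CCC·BA·CCC·BA·CCC·BA·CCC·BB·BB·BB·BA·CCC·BB·BB·BB·BA·CCC·BA·CCC·BA·CCC·BA·CCC·BA·CCC·BA·CCC
    A ↦ CCC
    B ↦ BA
    C ↦ BB

A->CCC, B->BA, C->BB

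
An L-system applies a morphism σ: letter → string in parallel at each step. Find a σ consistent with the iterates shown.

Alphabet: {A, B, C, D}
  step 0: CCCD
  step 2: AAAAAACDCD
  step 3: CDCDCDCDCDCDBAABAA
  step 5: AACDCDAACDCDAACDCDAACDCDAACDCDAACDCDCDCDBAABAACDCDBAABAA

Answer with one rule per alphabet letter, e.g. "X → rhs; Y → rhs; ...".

A->CD, B->AA, C->B, D->AA

  step 2 ⇒ step 3: AAAAAACDCD ⇒ CD·CD·CD·CD·CD·CD·B·AA·B·AA
    A ↦ CD
    C ↦ B
    D ↦ AA
    B ↦ AA  (constrained at step 3)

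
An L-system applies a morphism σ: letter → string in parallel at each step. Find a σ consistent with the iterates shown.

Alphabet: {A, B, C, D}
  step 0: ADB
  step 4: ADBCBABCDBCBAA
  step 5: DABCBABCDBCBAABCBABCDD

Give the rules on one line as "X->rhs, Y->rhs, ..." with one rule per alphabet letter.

  step 4 ⇒ step 5: ADBCBABCDBCBAA ⇒ D·A·BC·BA·BC·D·BC·BA·A·BC·BA·BC·D·D
    A ↦ D
    B ↦ BC
    C ↦ BA
    D ↦ A

A->D, B->BC, C->BA, D->A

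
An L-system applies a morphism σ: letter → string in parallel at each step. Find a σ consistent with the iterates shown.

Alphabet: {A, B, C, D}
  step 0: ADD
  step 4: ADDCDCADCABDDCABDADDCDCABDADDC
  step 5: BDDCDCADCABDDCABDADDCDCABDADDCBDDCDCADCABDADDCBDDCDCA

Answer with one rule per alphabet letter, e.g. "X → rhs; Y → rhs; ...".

  step 4 ⇒ step 5: ADDCDCADCABDDCABDADDCDCABDADDC ⇒ BD·DC·DC·A·DC·A·BD·DC·A·BD·AD·DC·DC·A·BD·AD·DC·BD·DC·DC·A·DC·A·BD·AD·DC·BD·DC·DC·A
    A ↦ BD
    B ↦ AD
    C ↦ A
    D ↦ DC

A->BD, B->AD, C->A, D->DC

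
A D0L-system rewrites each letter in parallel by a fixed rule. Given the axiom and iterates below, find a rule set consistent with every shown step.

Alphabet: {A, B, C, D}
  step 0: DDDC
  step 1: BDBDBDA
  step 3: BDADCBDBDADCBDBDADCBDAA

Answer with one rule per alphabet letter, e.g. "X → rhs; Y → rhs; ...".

A->CC, B->DC, C->A, D->BD

  step 0 ⇒ step 1: DDDC ⇒ BD·BD·BD·A
    C ↦ A
    D ↦ BD
    A ↦ CC  (constrained at step 1)
    B ↦ DC  (constrained at step 1)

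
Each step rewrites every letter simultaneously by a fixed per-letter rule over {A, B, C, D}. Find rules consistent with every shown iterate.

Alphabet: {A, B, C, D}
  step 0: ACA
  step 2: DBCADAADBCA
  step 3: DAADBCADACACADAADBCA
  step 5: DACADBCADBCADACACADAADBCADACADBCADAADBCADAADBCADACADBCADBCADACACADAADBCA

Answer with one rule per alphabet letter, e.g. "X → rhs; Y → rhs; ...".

  step 2 ⇒ step 3: DBCADAADBCA ⇒ DA·A·DB·CA·DA·CA·CA·DA·A·DB·CA
    A ↦ CA
    B ↦ A
    C ↦ DB
    D ↦ DA

A->CA, B->A, C->DB, D->DA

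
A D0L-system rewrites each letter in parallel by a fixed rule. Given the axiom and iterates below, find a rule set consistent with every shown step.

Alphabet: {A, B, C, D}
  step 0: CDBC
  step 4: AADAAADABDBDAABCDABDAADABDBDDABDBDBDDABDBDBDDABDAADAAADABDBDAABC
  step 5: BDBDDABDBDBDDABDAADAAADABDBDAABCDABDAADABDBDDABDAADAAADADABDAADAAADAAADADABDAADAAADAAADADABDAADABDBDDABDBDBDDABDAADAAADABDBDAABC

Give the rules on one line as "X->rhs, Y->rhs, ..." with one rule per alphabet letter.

  step 4 ⇒ step 5: AADAAADABDBDAABCDABDAADABDBDDABDBDBDDABDBDBDDABDAADAAADABDBDAABC ⇒ BD·BD·DA·BD·BD·BD·DA·BD·AA·DA·AA·DA·BD·BD·AA·BC·DA·BD·AA·DA·BD·BD·DA·BD·AA·DA·AA·DA·DA·BD·AA·DA·AA·DA·AA·DA·DA·BD·AA·DA·AA·DA·AA·DA·DA·BD·AA·DA·BD·BD·DA·BD·BD·BD·DA·BD·AA·DA·AA·DA·BD·BD·AA·BC
    A ↦ BD
    B ↦ AA
    C ↦ BC
    D ↦ DA

A->BD, B->AA, C->BC, D->DA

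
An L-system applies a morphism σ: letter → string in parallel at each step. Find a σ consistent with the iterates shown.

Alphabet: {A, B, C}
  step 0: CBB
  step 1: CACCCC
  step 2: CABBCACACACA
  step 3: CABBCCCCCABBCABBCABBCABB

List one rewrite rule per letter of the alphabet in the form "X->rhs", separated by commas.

  step 2 ⇒ step 3: CABBCACACACA ⇒ CA·BB·CC·CC·CA·BB·CA·BB·CA·BB·CA·BB
    A ↦ BB
    B ↦ CC
    C ↦ CA

A->BB, B->CC, C->CA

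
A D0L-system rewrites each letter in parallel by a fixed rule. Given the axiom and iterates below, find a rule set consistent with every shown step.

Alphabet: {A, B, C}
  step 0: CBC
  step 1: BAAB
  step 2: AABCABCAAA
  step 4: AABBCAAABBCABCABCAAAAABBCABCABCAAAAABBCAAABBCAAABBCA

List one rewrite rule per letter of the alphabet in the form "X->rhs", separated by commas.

A->BCA, B->AA, C->B

  step 1 ⇒ step 2: BAAB ⇒ AA·BCA·BCA·AA
    A ↦ BCA
    B ↦ AA
  step 0 ⇒ step 1: CBC ⇒ B·AA·B
    C ↦ B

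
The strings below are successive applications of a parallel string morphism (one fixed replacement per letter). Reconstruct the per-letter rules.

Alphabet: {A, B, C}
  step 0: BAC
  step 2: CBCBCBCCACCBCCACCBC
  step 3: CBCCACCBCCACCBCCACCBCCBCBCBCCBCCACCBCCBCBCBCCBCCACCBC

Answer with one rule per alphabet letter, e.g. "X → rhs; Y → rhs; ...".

A->B, B->CAC, C->CBC

  step 2 ⇒ step 3: CBCBCBCCACCBCCACCBC ⇒ CBC·CAC·CBC·CAC·CBC·CAC·CBC·CBC·B·CBC·CBC·CAC·CBC·CBC·B·CBC·CBC·CAC·CBC
    A ↦ B
    B ↦ CAC
    C ↦ CBC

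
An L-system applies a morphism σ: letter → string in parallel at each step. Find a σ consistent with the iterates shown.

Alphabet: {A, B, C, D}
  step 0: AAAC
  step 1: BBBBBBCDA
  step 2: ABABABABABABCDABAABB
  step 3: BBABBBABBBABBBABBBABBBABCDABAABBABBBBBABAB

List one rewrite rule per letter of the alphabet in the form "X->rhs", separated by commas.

A->BB, B->AB, C->CDA, D->BAA

  step 2 ⇒ step 3: ABABABABABABCDABAABB ⇒ BB·AB·BB·AB·BB·AB·BB·AB·BB·AB·BB·AB·CDA·BAA·BB·AB·BB·BB·AB·AB
    A ↦ BB
    B ↦ AB
    C ↦ CDA
    D ↦ BAA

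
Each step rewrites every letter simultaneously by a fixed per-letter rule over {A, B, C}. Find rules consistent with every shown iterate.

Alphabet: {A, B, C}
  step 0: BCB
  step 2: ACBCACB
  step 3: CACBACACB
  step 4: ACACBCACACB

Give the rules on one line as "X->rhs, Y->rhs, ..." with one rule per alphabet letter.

A->C, B->CB, C->A

  step 3 ⇒ step 4: CACBACACB ⇒ A·C·A·CB·C·A·C·A·CB
    A ↦ C
    B ↦ CB
    C ↦ A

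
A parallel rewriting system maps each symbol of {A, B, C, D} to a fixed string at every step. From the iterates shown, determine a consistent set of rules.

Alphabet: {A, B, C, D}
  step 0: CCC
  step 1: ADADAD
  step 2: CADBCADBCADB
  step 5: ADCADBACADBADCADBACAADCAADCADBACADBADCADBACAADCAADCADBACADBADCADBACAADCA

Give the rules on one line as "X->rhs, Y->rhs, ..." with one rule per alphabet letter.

  step 1 ⇒ step 2: ADADAD ⇒ CA·DB·CA·DB·CA·DB
    A ↦ CA
    D ↦ DB
    B ↦ A  (constrained at step 2)
  step 0 ⇒ step 1: CCC ⇒ AD·AD·AD
    C ↦ AD

A->CA, B->A, C->AD, D->DB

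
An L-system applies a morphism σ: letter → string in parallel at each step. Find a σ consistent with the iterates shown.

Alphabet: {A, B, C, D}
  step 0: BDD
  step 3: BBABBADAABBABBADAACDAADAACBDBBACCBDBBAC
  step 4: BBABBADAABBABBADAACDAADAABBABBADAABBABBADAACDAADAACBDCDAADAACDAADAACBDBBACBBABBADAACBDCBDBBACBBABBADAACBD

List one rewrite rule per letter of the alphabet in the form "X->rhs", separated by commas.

  step 3 ⇒ step 4: BBABBADAABBABBADAACDAADAACBDBBACCBDBBAC ⇒ BBA·BBA·DAA·BBA·BBA·DAA·C·DAA·DAA·BBA·BBA·DAA·BBA·BBA·DAA·C·DAA·DAA·CBD·C·DAA·DAA·C·DAA·DAA·CBD·BBA·C·BBA·BBA·DAA·CBD·CBD·BBA·C·BBA·BBA·DAA·CBD
    A ↦ DAA
    B ↦ BBA
    C ↦ CBD
    D ↦ C

A->DAA, B->BBA, C->CBD, D->C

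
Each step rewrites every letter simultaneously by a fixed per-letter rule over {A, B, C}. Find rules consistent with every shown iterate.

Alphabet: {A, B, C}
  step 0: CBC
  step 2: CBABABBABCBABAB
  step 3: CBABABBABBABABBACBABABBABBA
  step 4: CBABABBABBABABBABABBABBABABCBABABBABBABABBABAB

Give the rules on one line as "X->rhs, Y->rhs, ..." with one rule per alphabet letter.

  step 3 ⇒ step 4: CBABABBABBABABBACBABABBABBA ⇒ CBA·BA·B·BA·B·BA·BA·B·BA·BA·B·BA·B·BA·BA·B·CBA·BA·B·BA·B·BA·BA·B·BA·BA·B
    A ↦ B
    B ↦ BA
    C ↦ CBA

A->B, B->BA, C->CBA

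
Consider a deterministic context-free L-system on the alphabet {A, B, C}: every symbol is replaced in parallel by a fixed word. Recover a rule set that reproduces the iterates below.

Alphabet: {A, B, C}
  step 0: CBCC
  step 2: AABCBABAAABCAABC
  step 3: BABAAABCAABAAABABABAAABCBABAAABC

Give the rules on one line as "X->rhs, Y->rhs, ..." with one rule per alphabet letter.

  step 2 ⇒ step 3: AABCBABAAABCAABC ⇒ BA·BA·AA·BC·AA·BA·AA·BA·BA·BA·AA·BC·BA·BA·AA·BC
    A ↦ BA
    B ↦ AA
    C ↦ BC

A->BA, B->AA, C->BC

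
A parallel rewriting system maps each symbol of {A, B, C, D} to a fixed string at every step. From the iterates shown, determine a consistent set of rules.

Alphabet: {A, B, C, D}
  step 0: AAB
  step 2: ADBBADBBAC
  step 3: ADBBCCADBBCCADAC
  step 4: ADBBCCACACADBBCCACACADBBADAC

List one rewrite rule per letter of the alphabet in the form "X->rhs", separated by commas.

  step 3 ⇒ step 4: ADBBCCADBBCCADAC ⇒ AD·BB·C·C·AC·AC·AD·BB·C·C·AC·AC·AD·BB·AD·AC
    A ↦ AD
    B ↦ C
    C ↦ AC
    D ↦ BB

A->AD, B->C, C->AC, D->BB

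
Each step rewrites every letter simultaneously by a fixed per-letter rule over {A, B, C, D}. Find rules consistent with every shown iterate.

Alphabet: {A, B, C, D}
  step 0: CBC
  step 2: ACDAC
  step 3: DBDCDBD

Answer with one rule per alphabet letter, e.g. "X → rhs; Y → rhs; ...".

  step 2 ⇒ step 3: ACDAC ⇒ D·BD·C·D·BD
    A ↦ D
    C ↦ BD
    D ↦ C
    B ↦ A  (constrained at step 0)

A->D, B->A, C->BD, D->C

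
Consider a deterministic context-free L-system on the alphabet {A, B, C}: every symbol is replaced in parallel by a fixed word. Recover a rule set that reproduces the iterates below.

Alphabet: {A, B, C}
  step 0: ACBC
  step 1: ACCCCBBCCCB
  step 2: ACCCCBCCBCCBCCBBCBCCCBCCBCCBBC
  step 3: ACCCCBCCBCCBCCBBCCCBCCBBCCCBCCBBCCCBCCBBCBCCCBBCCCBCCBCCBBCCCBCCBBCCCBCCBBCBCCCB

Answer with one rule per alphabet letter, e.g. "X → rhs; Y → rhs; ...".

  step 2 ⇒ step 3: ACCCCBCCBCCBCCBBCBCCCBCCBCCBBC ⇒ ACC·CCB·CCB·CCB·CCB·BC·CCB·CCB·BC·CCB·CCB·BC·CCB·CCB·BC·BC·CCB·BC·CCB·CCB·CCB·BC·CCB·CCB·BC·CCB·CCB·BC·BC·CCB
    A ↦ ACC
    B ↦ BC
    C ↦ CCB

A->ACC, B->BC, C->CCB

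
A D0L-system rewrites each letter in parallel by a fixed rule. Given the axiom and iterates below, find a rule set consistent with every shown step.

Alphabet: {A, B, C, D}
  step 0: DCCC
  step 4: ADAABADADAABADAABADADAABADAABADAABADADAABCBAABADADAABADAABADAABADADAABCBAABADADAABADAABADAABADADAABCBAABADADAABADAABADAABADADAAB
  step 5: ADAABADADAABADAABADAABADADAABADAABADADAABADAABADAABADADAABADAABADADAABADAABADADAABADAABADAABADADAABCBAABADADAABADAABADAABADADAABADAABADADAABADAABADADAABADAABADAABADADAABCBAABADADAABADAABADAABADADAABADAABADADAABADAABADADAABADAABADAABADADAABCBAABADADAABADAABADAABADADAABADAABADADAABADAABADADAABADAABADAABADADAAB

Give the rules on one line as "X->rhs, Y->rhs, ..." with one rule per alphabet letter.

A->AD, B->AAB, C->CB, D->AAB

  step 4 ⇒ step 5: ADAABADADAABADAABADADAABADAABADAABADADAABCBAABADADAABADAABADAABADADAABCBAABADADAABADAABADAABADADAABCBAABADADAABADAABADAABADADAAB ⇒ AD·AAB·AD·AD·AAB·AD·AAB·AD·AAB·AD·AD·AAB·AD·AAB·AD·AD·AAB·AD·AAB·AD·AAB·AD·AD·AAB·AD·AAB·AD·AD·AAB·AD·AAB·AD·AD·AAB·AD·AAB·AD·AAB·AD·AD·AAB·CB·AAB·AD·AD·AAB·AD·AAB·AD·AAB·AD·AD·AAB·AD·AAB·AD·AD·AAB·AD·AAB·AD·AD·AAB·AD·AAB·AD·AAB·AD·AD·AAB·CB·AAB·AD·AD·AAB·AD·AAB·AD·AAB·AD·AD·AAB·AD·AAB·AD·AD·AAB·AD·AAB·AD·AD·AAB·AD·AAB·AD·AAB·AD·AD·AAB·CB·AAB·AD·AD·AAB·AD·AAB·AD·AAB·AD·AD·AAB·AD·AAB·AD·AD·AAB·AD·AAB·AD·AD·AAB·AD·AAB·AD·AAB·AD·AD·AAB
    A ↦ AD
    B ↦ AAB
    C ↦ CB
    D ↦ AAB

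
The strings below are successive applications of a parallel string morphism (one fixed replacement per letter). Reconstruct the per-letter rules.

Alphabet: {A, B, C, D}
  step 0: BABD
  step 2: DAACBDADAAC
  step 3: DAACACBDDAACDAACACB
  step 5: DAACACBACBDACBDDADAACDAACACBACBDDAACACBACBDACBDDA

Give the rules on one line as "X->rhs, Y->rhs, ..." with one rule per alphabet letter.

  step 2 ⇒ step 3: DAACBDADAAC ⇒ DA·AC·AC·B·D·DA·AC·DA·AC·AC·B
    A ↦ AC
    B ↦ D
    C ↦ B
    D ↦ DA

A->AC, B->D, C->B, D->DA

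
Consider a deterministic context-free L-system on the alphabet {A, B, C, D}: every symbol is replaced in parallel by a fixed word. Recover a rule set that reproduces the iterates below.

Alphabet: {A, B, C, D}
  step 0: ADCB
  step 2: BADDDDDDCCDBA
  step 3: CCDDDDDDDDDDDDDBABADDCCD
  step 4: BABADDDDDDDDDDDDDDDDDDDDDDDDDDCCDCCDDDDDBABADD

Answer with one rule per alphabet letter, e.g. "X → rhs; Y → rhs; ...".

  step 3 ⇒ step 4: CCDDDDDDDDDDDDDBABADDCCD ⇒ BA·BA·DD·DD·DD·DD·DD·DD·DD·DD·DD·DD·DD·DD·DD·C·CD·C·CD·DD·DD·BA·BA·DD
    A ↦ CD
    B ↦ C
    C ↦ BA
    D ↦ DD

A->CD, B->C, C->BA, D->DD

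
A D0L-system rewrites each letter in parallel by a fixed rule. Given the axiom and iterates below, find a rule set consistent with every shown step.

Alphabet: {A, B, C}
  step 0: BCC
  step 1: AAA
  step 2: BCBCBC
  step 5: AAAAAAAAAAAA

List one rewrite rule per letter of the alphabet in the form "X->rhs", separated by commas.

A->BC, B->A, C->A

  step 1 ⇒ step 2: AAA ⇒ BC·BC·BC
    A ↦ BC
  step 0 ⇒ step 1: BCC ⇒ A·A·A
    B ↦ A
  step 0 ⇒ step 1: BCC ⇒ A·A·A
    C ↦ A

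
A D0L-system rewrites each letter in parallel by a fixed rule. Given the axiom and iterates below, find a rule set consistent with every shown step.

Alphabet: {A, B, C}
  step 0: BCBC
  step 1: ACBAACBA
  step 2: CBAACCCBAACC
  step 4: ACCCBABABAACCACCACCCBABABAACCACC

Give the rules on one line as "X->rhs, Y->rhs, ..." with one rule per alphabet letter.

  step 1 ⇒ step 2: ACBAACBA ⇒ C·BA·AC·C·C·BA·AC·C
    A ↦ C
    B ↦ AC
    C ↦ BA

A->C, B->AC, C->BA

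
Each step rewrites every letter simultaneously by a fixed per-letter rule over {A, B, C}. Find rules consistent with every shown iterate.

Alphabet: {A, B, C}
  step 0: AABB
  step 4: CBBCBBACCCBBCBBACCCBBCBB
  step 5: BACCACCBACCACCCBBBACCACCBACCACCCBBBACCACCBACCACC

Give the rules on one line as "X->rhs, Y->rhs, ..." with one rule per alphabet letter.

  step 4 ⇒ step 5: CBBCBBACCCBBCBBACCCBBCBB ⇒ B·ACC·ACC·B·ACC·ACC·C·B·B·B·ACC·ACC·B·ACC·ACC·C·B·B·B·ACC·ACC·B·ACC·ACC
    A ↦ C
    B ↦ ACC
    C ↦ B

A->C, B->ACC, C->B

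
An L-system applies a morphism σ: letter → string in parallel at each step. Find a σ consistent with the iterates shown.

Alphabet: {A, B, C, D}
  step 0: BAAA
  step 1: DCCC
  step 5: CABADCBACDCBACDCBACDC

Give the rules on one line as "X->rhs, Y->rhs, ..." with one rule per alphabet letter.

A->C, B->D, C->BA, D->CA

  step 0 ⇒ step 1: BAAA ⇒ D·C·C·C
    A ↦ C
    B ↦ D
    C ↦ BA  (constrained at step 1)
    D ↦ CA  (constrained at step 1)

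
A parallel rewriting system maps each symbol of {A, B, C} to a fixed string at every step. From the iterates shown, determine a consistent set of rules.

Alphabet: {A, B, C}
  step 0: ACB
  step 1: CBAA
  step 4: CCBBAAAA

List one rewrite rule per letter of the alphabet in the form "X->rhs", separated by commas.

  step 0 ⇒ step 1: ACB ⇒ C·B·AA
    A ↦ C
    B ↦ AA
    C ↦ B

A->C, B->AA, C->B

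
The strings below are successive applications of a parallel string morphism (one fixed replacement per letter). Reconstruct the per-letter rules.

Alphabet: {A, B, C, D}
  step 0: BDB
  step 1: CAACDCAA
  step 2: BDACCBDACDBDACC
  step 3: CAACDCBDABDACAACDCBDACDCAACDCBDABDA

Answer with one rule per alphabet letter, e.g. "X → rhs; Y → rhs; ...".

A->C, B->CAA, C->BDA, D->CD

  step 2 ⇒ step 3: BDACCBDACDBDACC ⇒ CAA·CD·C·BDA·BDA·CAA·CD·C·BDA·CD·CAA·CD·C·BDA·BDA
    A ↦ C
    B ↦ CAA
    C ↦ BDA
    D ↦ CD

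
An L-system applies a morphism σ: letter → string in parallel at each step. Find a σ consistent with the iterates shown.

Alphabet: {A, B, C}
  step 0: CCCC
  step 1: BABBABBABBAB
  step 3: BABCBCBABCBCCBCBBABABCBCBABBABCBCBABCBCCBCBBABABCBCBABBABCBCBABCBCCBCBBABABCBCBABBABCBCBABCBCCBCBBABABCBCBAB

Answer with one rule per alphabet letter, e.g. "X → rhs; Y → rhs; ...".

  step 0 ⇒ step 1: CCCC ⇒ BAB·BAB·BAB·BAB
    C ↦ BAB
    A ↦ BBA  (constrained at step 1)
    B ↦ CBC  (constrained at step 1)

A->BBA, B->CBC, C->BAB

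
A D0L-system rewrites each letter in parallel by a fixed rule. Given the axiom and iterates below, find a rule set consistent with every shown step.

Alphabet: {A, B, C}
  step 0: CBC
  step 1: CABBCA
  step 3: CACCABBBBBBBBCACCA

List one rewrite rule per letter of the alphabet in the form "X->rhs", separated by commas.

A->C, B->BB, C->CA

  step 0 ⇒ step 1: CBC ⇒ CA·BB·CA
    B ↦ BB
    C ↦ CA
    A ↦ C  (constrained at step 1)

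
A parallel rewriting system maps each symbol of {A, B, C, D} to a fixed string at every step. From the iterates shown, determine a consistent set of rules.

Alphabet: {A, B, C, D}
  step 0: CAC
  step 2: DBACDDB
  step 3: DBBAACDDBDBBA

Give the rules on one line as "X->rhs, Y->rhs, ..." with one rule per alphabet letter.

  step 2 ⇒ step 3: DBACDDB ⇒ DB·BA·AC·D·DB·DB·BA
    A ↦ AC
    B ↦ BA
    C ↦ D
    D ↦ DB

A->AC, B->BA, C->D, D->DB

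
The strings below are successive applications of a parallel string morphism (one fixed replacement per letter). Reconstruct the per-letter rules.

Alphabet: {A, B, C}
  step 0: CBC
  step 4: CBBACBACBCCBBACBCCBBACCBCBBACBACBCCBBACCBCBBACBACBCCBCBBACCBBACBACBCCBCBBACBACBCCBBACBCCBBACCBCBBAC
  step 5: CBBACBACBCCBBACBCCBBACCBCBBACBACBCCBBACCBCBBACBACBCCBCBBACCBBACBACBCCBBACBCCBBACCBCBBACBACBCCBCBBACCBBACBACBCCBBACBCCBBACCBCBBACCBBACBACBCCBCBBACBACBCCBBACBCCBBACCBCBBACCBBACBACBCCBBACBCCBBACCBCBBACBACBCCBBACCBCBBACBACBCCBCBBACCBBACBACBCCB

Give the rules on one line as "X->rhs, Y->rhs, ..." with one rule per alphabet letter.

  step 4 ⇒ step 5: CBBACBACBCCBBACBCCBBACCBCBBACBACBCCBBACCBCBBACBACBCCBCBBACCBBACBACBCCBCBBACBACBCCBBACBCCBBACCBCBBAC ⇒ CB·BAC·BAC·BC·CB·BAC·BC·CB·BAC·CB·CB·BAC·BAC·BC·CB·BAC·CB·CB·BAC·BAC·BC·CB·CB·BAC·CB·BAC·BAC·BC·CB·BAC·BC·CB·BAC·CB·CB·BAC·BAC·BC·CB·CB·BAC·CB·BAC·BAC·BC·CB·BAC·BC·CB·BAC·CB·CB·BAC·CB·BAC·BAC·BC·CB·CB·BAC·BAC·BC·CB·BAC·BC·CB·BAC·CB·CB·BAC·CB·BAC·BAC·BC·CB·BAC·BC·CB·BAC·CB·CB·BAC·BAC·BC·CB·BAC·CB·CB·BAC·BAC·BC·CB·CB·BAC·CB·BAC·BAC·BC·CB
    A ↦ BC
    B ↦ BAC
    C ↦ CB

A->BC, B->BAC, C->CB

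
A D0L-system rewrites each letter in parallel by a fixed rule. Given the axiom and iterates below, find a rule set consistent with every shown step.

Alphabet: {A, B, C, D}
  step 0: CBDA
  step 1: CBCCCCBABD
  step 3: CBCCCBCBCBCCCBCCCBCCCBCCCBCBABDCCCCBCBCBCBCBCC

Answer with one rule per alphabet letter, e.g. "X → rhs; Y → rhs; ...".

A->ABD, B->CC, C->CB, D->CCB

  step 0 ⇒ step 1: CBDA ⇒ CB·CC·CCB·ABD
    A ↦ ABD
    B ↦ CC
    C ↦ CB
    D ↦ CCB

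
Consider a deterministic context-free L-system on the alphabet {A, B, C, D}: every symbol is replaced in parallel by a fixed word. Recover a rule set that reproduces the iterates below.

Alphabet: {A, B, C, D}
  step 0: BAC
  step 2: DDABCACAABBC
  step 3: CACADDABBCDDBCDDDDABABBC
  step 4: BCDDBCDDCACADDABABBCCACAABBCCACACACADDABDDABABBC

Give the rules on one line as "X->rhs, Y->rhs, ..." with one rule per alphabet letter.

A->DD, B->AB, C->BC, D->CA

  step 3 ⇒ step 4: CACADDABBCDDBCDDDDABABBC ⇒ BC·DD·BC·DD·CA·CA·DD·AB·AB·BC·CA·CA·AB·BC·CA·CA·CA·CA·DD·AB·DD·AB·AB·BC
    A ↦ DD
    B ↦ AB
    C ↦ BC
    D ↦ CA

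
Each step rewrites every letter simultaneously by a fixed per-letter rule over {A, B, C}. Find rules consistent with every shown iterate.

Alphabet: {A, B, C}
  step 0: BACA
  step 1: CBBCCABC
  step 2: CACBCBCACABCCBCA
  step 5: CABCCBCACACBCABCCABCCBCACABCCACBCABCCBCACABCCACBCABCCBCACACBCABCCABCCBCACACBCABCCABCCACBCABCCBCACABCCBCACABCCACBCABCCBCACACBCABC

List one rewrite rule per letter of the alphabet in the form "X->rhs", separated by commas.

A->BC, B->CB, C->CA

  step 1 ⇒ step 2: CBBCCABC ⇒ CA·CB·CB·CA·CA·BC·CB·CA
    A ↦ BC
    B ↦ CB
    C ↦ CA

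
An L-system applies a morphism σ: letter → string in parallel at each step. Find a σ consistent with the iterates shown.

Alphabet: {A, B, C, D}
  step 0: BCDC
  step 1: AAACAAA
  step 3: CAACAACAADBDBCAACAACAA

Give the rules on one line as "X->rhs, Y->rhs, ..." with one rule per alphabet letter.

  step 0 ⇒ step 1: BCDC ⇒ A·AA·CA·AA
    B ↦ A
    C ↦ AA
    D ↦ CA
    A ↦ DB  (constrained at step 1)

A->DB, B->A, C->AA, D->CA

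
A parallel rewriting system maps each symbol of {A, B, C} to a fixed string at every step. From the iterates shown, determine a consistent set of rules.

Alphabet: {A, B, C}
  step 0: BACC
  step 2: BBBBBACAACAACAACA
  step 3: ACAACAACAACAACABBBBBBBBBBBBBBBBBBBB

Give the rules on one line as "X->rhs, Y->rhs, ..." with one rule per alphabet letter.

A->BB, B->ACA, C->B

  step 2 ⇒ step 3: BBBBBACAACAACAACA ⇒ ACA·ACA·ACA·ACA·ACA·BB·B·BB·BB·B·BB·BB·B·BB·BB·B·BB
    A ↦ BB
    B ↦ ACA
    C ↦ B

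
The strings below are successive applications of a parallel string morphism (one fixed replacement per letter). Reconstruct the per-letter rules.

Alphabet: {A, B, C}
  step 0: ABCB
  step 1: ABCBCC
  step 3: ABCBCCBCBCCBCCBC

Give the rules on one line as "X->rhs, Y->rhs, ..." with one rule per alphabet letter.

  step 0 ⇒ step 1: ABCB ⇒ AB·C·BC·C
    A ↦ AB
    B ↦ C
    C ↦ BC

A->AB, B->C, C->BC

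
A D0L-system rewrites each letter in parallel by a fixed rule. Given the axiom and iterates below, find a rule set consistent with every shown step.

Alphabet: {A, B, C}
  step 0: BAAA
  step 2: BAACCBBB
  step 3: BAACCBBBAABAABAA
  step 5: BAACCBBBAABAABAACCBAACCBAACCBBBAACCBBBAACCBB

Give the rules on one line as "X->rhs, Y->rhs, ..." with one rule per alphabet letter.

  step 2 ⇒ step 3: BAACCBBB ⇒ BAA·C·C·B·B·BAA·BAA·BAA
    A ↦ C
    B ↦ BAA
    C ↦ B

A->C, B->BAA, C->B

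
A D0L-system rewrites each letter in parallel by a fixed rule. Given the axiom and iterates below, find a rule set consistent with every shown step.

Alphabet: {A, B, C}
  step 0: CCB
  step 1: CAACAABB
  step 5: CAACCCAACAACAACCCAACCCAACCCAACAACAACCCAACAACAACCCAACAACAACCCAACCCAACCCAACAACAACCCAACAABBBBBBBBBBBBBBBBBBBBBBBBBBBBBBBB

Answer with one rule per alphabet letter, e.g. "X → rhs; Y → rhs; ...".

A->C, B->BB, C->CAA

  step 0 ⇒ step 1: CCB ⇒ CAA·CAA·BB
    B ↦ BB
    C ↦ CAA
    A ↦ C  (constrained at step 1)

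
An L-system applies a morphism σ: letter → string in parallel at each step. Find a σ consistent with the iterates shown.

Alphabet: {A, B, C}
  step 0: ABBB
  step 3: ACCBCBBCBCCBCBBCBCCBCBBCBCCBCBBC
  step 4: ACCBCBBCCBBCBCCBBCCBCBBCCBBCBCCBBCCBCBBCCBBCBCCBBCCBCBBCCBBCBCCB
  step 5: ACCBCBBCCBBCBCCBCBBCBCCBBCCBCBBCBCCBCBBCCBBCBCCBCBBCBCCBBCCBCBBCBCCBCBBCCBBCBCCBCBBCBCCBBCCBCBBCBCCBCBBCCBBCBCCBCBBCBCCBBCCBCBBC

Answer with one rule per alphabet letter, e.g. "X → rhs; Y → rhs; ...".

  step 4 ⇒ step 5: ACCBCBBCCBBCBCCBBCCBCBBCCBBCBCCBBCCBCBBCCBBCBCCBBCCBCBBCCBBCBCCB ⇒ AC·CB·CB·BC·CB·BC·BC·CB·CB·BC·BC·CB·BC·CB·CB·BC·BC·CB·CB·BC·CB·BC·BC·CB·CB·BC·BC·CB·BC·CB·CB·BC·BC·CB·CB·BC·CB·BC·BC·CB·CB·BC·BC·CB·BC·CB·CB·BC·BC·CB·CB·BC·CB·BC·BC·CB·CB·BC·BC·CB·BC·CB·CB·BC
    A ↦ AC
    B ↦ BC
    C ↦ CB

A->AC, B->BC, C->CB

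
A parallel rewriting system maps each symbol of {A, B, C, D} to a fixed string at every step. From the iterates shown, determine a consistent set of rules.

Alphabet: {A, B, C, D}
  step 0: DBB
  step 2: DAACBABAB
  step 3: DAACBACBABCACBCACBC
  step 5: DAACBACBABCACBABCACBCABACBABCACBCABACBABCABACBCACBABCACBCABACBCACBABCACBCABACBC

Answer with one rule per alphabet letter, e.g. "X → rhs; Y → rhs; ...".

  step 2 ⇒ step 3: DAACBABAB ⇒ DA·ACB·ACB·AB·C·ACB·C·ACB·C
    A ↦ ACB
    B ↦ C
    C ↦ AB
    D ↦ DA

A->ACB, B->C, C->AB, D->DA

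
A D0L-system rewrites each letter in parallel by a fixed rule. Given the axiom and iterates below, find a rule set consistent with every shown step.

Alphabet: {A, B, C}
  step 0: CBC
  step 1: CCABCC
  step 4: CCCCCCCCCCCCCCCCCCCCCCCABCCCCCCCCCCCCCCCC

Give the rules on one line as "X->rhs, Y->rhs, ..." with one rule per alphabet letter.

  step 0 ⇒ step 1: CBC ⇒ CC·AB·CC
    B ↦ AB
    C ↦ CC
    A ↦ C  (constrained at step 1)

A->C, B->AB, C->CC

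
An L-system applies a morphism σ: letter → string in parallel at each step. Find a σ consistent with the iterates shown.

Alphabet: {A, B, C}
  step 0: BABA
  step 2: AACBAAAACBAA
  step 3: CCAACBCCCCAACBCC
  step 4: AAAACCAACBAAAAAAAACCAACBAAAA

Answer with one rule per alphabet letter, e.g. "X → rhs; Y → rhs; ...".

  step 3 ⇒ step 4: CCAACBCCCCAACBCC ⇒ AA·AA·C·C·AA·CB·AA·AA·AA·AA·C·C·AA·CB·AA·AA
    A ↦ C
    B ↦ CB
    C ↦ AA

A->C, B->CB, C->AA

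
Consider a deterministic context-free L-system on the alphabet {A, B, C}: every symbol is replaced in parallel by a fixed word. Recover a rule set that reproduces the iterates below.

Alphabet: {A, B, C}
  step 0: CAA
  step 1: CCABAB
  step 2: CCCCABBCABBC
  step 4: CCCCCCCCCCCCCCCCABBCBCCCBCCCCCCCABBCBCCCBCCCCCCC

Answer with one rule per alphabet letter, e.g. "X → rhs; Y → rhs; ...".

  step 1 ⇒ step 2: CCABAB ⇒ CC·CC·AB·BC·AB·BC
    A ↦ AB
    B ↦ BC
    C ↦ CC

A->AB, B->BC, C->CC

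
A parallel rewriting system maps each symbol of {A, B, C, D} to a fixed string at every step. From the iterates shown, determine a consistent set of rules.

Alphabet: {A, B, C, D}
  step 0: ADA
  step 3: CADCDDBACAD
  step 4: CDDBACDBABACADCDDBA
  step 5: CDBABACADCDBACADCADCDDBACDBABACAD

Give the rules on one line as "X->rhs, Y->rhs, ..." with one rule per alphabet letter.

  step 4 ⇒ step 5: CDDBACDBABACADCDDBA ⇒ CD·BA·BA·CA·D·CD·BA·CA·D·CA·D·CD·D·BA·CD·BA·BA·CA·D
    A ↦ D
    B ↦ CA
    C ↦ CD
    D ↦ BA

A->D, B->CA, C->CD, D->BA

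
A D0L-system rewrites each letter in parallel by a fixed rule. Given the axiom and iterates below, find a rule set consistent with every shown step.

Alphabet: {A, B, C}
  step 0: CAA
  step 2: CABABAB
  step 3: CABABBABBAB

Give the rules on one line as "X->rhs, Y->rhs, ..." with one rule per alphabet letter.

  step 2 ⇒ step 3: CABABAB ⇒ CA·B·AB·B·AB·B·AB
    A ↦ B
    B ↦ AB
    C ↦ CA

A->B, B->AB, C->CA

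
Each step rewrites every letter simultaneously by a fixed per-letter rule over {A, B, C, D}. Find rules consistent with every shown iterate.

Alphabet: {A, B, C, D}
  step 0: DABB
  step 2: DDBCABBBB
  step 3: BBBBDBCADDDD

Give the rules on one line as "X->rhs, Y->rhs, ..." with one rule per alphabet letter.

  step 2 ⇒ step 3: DDBCABBBB ⇒ BB·BB·D·B·CA·D·D·D·D
    A ↦ CA
    B ↦ D
    C ↦ B
    D ↦ BB

A->CA, B->D, C->B, D->BB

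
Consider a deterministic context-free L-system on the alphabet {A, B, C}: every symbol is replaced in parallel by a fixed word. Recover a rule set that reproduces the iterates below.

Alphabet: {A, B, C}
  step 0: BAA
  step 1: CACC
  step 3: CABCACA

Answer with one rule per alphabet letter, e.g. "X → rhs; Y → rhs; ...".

A->C, B->CA, C->B

  step 0 ⇒ step 1: BAA ⇒ CA·C·C
    A ↦ C
    B ↦ CA
    C ↦ B  (constrained at step 1)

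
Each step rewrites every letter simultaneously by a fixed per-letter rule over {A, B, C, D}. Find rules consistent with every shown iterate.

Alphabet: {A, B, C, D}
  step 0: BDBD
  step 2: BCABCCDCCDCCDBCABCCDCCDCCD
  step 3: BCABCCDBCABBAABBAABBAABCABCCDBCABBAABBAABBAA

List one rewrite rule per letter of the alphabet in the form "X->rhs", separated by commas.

A->CCD, B->BCA, C->B, D->AA

  step 2 ⇒ step 3: BCABCCDCCDCCDBCABCCDCCDCCD ⇒ BCA·B·CCD·BCA·B·B·AA·B·B·AA·B·B·AA·BCA·B·CCD·BCA·B·B·AA·B·B·AA·B·B·AA
    A ↦ CCD
    B ↦ BCA
    C ↦ B
    D ↦ AA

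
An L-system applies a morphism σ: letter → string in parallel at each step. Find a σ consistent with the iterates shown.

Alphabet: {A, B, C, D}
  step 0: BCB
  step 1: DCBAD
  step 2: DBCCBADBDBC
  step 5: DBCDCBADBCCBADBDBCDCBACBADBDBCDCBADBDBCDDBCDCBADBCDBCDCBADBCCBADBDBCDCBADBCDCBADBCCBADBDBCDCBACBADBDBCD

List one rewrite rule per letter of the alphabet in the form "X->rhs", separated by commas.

A->B, B->D, C->CBA, D->DBC

  step 1 ⇒ step 2: DCBAD ⇒ DBC·CBA·D·B·DBC
    A ↦ B
    B ↦ D
    C ↦ CBA
    D ↦ DBC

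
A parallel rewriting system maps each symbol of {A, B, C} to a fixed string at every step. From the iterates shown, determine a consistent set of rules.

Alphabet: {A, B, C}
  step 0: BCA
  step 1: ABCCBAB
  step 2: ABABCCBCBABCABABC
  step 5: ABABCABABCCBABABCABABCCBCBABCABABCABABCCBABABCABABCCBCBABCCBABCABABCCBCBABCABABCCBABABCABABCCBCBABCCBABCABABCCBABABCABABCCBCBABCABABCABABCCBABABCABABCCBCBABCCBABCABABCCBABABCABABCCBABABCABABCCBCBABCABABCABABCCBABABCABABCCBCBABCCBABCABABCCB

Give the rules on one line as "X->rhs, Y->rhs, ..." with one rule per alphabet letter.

A->AB, B->ABC, C->CB

  step 1 ⇒ step 2: ABCCBAB ⇒ AB·ABC·CB·CB·ABC·AB·ABC
    A ↦ AB
    B ↦ ABC
    C ↦ CB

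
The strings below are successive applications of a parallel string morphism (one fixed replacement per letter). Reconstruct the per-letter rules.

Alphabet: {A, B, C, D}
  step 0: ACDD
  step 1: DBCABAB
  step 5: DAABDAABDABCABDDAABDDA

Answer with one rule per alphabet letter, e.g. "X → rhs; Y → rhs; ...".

  step 0 ⇒ step 1: ACDD ⇒ D·BC·AB·AB
    A ↦ D
    C ↦ BC
    D ↦ AB
    B ↦ A  (constrained at step 1)

A->D, B->A, C->BC, D->AB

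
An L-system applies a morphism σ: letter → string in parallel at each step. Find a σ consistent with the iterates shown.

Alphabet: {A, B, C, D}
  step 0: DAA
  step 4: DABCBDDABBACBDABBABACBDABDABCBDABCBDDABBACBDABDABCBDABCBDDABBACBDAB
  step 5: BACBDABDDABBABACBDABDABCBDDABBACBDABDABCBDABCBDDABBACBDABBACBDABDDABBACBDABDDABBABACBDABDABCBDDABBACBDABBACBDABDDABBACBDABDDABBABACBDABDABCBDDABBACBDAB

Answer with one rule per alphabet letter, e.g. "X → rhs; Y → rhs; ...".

A->CB, B->DAB, C->D, D->BA

  step 4 ⇒ step 5: DABCBDDABBACBDABBABACBDABDABCBDABCBDDABBACBDABDABCBDABCBDDABBACBDAB ⇒ BA·CB·DAB·D·DAB·BA·BA·CB·DAB·DAB·CB·D·DAB·BA·CB·DAB·DAB·CB·DAB·CB·D·DAB·BA·CB·DAB·BA·CB·DAB·D·DAB·BA·CB·DAB·D·DAB·BA·BA·CB·DAB·DAB·CB·D·DAB·BA·CB·DAB·BA·CB·DAB·D·DAB·BA·CB·DAB·D·DAB·BA·BA·CB·DAB·DAB·CB·D·DAB·BA·CB·DAB
    A ↦ CB
    B ↦ DAB
    C ↦ D
    D ↦ BA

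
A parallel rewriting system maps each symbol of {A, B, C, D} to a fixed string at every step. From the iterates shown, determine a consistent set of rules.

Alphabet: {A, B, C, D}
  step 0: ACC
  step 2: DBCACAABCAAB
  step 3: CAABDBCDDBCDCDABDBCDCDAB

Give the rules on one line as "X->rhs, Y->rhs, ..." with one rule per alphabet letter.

  step 2 ⇒ step 3: DBCACAABCAAB ⇒ CA·AB·DB·CD·DB·CD·CD·AB·DB·CD·CD·AB
    A ↦ CD
    B ↦ AB
    C ↦ DB
    D ↦ CA

A->CD, B->AB, C->DB, D->CA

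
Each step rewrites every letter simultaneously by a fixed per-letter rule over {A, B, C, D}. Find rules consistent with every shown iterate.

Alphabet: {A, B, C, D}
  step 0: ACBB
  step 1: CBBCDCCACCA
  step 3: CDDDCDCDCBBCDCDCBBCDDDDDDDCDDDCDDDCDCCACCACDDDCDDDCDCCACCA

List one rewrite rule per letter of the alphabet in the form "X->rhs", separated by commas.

A->CBB, B->CCA, C->CD, D->DD

  step 0 ⇒ step 1: ACBB ⇒ CBB·CD·CCA·CCA
    A ↦ CBB
    B ↦ CCA
    C ↦ CD
    D ↦ DD  (constrained at step 1)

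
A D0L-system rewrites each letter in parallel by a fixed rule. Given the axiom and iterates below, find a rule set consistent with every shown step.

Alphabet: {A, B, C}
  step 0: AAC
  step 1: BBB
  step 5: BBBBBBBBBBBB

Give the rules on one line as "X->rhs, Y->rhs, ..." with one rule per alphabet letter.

  step 0 ⇒ step 1: AAC ⇒ B·B·B
    A ↦ B
    C ↦ B
    B ↦ CA  (constrained at step 1)

A->B, B->CA, C->B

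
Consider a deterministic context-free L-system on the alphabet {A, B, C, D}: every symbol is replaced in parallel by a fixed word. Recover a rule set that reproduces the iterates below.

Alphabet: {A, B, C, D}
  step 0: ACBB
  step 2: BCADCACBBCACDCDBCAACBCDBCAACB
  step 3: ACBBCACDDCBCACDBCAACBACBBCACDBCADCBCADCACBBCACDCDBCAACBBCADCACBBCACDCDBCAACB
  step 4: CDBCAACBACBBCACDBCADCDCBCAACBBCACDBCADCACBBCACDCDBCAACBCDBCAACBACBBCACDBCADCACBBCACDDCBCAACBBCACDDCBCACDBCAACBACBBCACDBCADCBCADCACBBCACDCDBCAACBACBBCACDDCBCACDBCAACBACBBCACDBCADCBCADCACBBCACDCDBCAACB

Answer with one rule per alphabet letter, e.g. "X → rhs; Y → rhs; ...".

  step 3 ⇒ step 4: ACBBCACDDCBCACDBCAACBACBBCACDBCADCBCADCACBBCACDCDBCAACBBCADCACBBCACDCDBCAACB ⇒ CD·BCA·ACB·ACB·BCA·CD·BCA·DC·DC·BCA·ACB·BCA·CD·BCA·DC·ACB·BCA·CD·CD·BCA·ACB·CD·BCA·ACB·ACB·BCA·CD·BCA·DC·ACB·BCA·CD·DC·BCA·ACB·BCA·CD·DC·BCA·CD·BCA·ACB·ACB·BCA·CD·BCA·DC·BCA·DC·ACB·BCA·CD·CD·BCA·ACB·ACB·BCA·CD·DC·BCA·CD·BCA·ACB·ACB·BCA·CD·BCA·DC·BCA·DC·ACB·BCA·CD·CD·BCA·ACB
    A ↦ CD
    B ↦ ACB
    C ↦ BCA
    D ↦ DC

A->CD, B->ACB, C->BCA, D->DC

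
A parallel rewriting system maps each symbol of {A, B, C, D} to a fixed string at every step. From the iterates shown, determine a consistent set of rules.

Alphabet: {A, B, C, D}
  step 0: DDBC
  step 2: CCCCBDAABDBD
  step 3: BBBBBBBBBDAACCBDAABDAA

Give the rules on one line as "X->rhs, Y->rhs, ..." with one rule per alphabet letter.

  step 2 ⇒ step 3: CCCCBDAABDBD ⇒ BB·BB·BB·BB·BD·AA·C·C·BD·AA·BD·AA
    A ↦ C
    B ↦ BD
    C ↦ BB
    D ↦ AA

A->C, B->BD, C->BB, D->AA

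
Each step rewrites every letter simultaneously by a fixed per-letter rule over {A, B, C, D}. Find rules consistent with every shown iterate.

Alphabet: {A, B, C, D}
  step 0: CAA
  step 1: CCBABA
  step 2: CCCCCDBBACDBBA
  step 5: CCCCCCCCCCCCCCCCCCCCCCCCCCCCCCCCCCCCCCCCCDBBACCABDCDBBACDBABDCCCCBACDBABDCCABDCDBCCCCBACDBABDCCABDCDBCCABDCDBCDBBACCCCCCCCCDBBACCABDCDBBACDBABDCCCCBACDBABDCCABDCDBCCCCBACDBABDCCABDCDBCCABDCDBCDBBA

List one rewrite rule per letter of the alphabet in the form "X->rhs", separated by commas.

  step 1 ⇒ step 2: CCBABA ⇒ CC·CC·CDB·BA·CDB·BA
    A ↦ BA
    B ↦ CDB
    C ↦ CC
    D ↦ ABD  (constrained at step 2)

A->BA, B->CDB, C->CC, D->ABD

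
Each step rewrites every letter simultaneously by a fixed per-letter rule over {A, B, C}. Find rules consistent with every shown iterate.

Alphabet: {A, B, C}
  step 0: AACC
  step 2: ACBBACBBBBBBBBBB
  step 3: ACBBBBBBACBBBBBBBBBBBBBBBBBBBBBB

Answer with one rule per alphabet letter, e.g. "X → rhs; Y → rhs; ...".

A->AC, B->BB, C->BB

  step 2 ⇒ step 3: ACBBACBBBBBBBBBB ⇒ AC·BB·BB·BB·AC·BB·BB·BB·BB·BB·BB·BB·BB·BB·BB·BB
    A ↦ AC
    B ↦ BB
    C ↦ BB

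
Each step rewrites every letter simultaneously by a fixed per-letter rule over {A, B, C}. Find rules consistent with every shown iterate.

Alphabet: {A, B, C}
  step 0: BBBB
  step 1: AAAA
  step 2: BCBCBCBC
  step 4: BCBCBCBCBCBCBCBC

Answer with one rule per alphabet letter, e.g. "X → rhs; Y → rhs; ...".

  step 1 ⇒ step 2: AAAA ⇒ BC·BC·BC·BC
    A ↦ BC
  step 0 ⇒ step 1: BBBB ⇒ A·A·A·A
    B ↦ A
    C ↦ A  (constrained at step 2)

A->BC, B->A, C->A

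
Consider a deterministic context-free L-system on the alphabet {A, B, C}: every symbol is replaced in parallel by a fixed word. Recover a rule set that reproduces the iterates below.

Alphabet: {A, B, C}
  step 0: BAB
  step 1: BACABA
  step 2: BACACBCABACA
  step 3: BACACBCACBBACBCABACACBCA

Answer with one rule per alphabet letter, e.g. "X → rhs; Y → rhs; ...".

  step 2 ⇒ step 3: BACACBCABACA ⇒ BA·CA·CB·CA·CB·BA·CB·CA·BA·CA·CB·CA
    A ↦ CA
    B ↦ BA
    C ↦ CB

A->CA, B->BA, C->CB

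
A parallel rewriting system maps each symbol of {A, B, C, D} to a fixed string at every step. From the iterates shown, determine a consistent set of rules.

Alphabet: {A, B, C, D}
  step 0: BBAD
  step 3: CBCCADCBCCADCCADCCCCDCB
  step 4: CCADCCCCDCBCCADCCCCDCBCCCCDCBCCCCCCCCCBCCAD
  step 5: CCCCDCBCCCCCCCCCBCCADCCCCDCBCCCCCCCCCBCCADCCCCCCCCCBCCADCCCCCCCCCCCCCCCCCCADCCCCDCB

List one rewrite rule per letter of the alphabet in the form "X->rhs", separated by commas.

  step 4 ⇒ step 5: CCADCCCCDCBCCADCCCCDCBCCCCDCBCCCCCCCCCBCCAD ⇒ CC·CC·D·CB·CC·CC·CC·CC·CB·CC·AD·CC·CC·D·CB·CC·CC·CC·CC·CB·CC·AD·CC·CC·CC·CC·CB·CC·AD·CC·CC·CC·CC·CC·CC·CC·CC·CC·AD·CC·CC·D·CB
    A ↦ D
    B ↦ AD
    C ↦ CC
    D ↦ CB

A->D, B->AD, C->CC, D->CB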